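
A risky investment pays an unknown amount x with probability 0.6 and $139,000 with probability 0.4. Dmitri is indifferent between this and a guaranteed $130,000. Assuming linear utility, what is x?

0.6·x + 0.4·139000 = 130000
0.6·x = 130000 − 55600 = 74400
x = 74400 / 0.6 = 124000

x = $124,000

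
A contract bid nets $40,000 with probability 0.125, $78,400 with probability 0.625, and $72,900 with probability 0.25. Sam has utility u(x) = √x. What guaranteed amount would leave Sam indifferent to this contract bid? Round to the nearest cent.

E[u] = 0.125·√40000 + 0.625·√78400 + 0.25·√72900 = 0.125·200 + 0.625·280 + 0.25·270 = 267.5
CE = (267.5)² = 71556.25

$71,556.25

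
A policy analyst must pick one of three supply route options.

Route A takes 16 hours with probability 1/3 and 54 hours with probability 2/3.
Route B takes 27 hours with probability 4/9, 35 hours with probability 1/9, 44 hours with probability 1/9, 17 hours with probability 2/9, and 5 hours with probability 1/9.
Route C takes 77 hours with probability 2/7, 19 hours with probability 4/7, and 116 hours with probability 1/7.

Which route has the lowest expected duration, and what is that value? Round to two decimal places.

Route B (25.11 hours)

Route A = 1/3 × 16 + 2/3 × 54 = 5.3333 + 36 = 41.3333
Route B = 4/9 × 27 + 1/9 × 35 + 1/9 × 44 + 2/9 × 17 + 1/9 × 5 = 12 + 3.8889 + 4.8889 + 3.7778 + 0.5556 = 25.1111
Route C = 2/7 × 77 + 4/7 × 19 + 1/7 × 116 = 22 + 10.8571 + 16.5714 = 49.4286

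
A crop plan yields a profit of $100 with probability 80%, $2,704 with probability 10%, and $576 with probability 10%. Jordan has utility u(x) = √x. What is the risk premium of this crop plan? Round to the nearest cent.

E[u] = 0.8·√100 + 0.1·√2704 + 0.1·√576 = 0.8·10 + 0.1·52 + 0.1·24 = 15.6
CE = (15.6)² = 243.36
Risk premium = EV − CE = 408 − 243.36 = 164.64

$164.64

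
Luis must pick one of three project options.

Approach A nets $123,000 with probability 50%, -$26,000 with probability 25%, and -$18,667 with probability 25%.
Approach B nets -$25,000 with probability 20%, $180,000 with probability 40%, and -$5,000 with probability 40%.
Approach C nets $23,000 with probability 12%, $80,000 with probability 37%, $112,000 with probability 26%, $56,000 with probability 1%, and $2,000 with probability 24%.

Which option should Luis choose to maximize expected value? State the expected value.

Approach A = 0.5 × 123000 + 0.25 × (-26000) + 0.25 × (-18667) = 61500 − 6500 − 4666.75 = 50333.25
Approach B = 0.2 × (-25000) + 0.4 × 180000 + 0.4 × (-5000) = -5000 + 72000 − 2000 = 65000
Approach C = 0.12 × 23000 + 0.37 × 80000 + 0.26 × 112000 + 0.01 × 56000 + 0.24 × 2000 = 2760 + 29600 + 29120 + 560 + 480 = 62520

Approach B ($65,000)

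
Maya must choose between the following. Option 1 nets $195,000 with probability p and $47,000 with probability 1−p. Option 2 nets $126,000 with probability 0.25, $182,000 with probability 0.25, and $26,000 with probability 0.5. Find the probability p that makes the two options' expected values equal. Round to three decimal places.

EV(Option 2) = 0.25 × 126000 + 0.25 × 182000 + 0.5 × 26000 = 31500 + 45500 + 13000 = 90000
p·195000 + (1−p)·47000 = 90000
148000p + 47000 = 90000
p = (90000 − 47000) / 148000

p = 0.291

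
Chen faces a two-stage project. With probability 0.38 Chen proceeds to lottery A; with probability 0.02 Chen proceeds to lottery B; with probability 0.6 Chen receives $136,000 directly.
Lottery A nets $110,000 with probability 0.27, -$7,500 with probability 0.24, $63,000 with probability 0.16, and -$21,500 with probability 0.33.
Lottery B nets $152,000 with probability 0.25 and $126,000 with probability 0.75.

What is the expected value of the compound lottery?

$95,986.30

EV(A) = 0.27 × 110000 + 0.24 × (-7500) + 0.16 × 63000 + 0.33 × (-21500) = 29700 − 1800 + 10080 − 7095 = 30885
EV(B) = 0.25 × 152000 + 0.75 × 126000 = 38000 + 94500 = 132500
Branch C: 136000 (certain)
Overall = 0.38 × 30885 + 0.02 × 132500 + 0.6 × 136000 = 11736.3 + 2650 + 81600 = 95986.3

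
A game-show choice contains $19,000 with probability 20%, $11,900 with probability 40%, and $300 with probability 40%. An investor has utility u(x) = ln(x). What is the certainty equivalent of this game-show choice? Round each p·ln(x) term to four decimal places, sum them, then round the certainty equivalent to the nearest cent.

E[u] = 0.2·ln(19000) + 0.4·ln(11900) + 0.4·ln(300) = 1.9704 + 3.7537 + 2.2815 = 8.0056
CE = e^8.0056 ≈ 2997.70

$2,997.70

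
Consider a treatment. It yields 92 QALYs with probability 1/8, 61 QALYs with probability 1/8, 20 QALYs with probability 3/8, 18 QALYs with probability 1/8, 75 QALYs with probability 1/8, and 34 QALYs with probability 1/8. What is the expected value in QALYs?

42.5 QALYs

EV = 1/8 × 92 + 1/8 × 61 + 3/8 × 20 + 1/8 × 18 + 1/8 × 75 + 1/8 × 34 = 11.5 + 7.625 + 7.5 + 2.25 + 9.375 + 4.25 = 42.5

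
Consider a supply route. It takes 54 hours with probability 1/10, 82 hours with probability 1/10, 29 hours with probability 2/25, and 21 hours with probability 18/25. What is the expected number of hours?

EV = 1/10 × 54 + 1/10 × 82 + 2/25 × 29 + 18/25 × 21 = 5.4 + 8.2 + 2.32 + 15.12 = 31.04

31.04 hours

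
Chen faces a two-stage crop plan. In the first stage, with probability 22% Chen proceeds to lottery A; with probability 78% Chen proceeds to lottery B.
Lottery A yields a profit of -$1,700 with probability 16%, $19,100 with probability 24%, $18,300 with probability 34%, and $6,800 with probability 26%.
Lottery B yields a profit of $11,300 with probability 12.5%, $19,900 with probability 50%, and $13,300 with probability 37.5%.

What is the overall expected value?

$15,459.44

EV(A) = 0.16 × (-1700) + 0.24 × 19100 + 0.34 × 18300 + 0.26 × 6800 = -272 + 4584 + 6222 + 1768 = 12302
EV(B) = 0.125 × 11300 + 0.5 × 19900 + 0.375 × 13300 = 1412.5 + 9950 + 4987.5 = 16350
Overall = 0.22 × 12302 + 0.78 × 16350 = 2706.44 + 12753 = 15459.44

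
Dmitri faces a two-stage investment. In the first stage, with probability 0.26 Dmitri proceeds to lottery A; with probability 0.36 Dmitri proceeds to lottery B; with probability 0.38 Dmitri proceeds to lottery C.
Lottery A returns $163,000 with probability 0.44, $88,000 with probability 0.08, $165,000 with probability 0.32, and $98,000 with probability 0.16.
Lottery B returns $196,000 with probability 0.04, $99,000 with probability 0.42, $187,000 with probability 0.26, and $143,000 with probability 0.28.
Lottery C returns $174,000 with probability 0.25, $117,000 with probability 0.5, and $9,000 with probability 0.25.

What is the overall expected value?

$127,606.20

EV(A) = 0.44 × 163000 + 0.08 × 88000 + 0.32 × 165000 + 0.16 × 98000 = 71720 + 7040 + 52800 + 15680 = 147240
EV(B) = 0.04 × 196000 + 0.42 × 99000 + 0.26 × 187000 + 0.28 × 143000 = 7840 + 41580 + 48620 + 40040 = 138080
EV(C) = 0.25 × 174000 + 0.5 × 117000 + 0.25 × 9000 = 43500 + 58500 + 2250 = 104250
Overall = 0.26 × 147240 + 0.36 × 138080 + 0.38 × 104250 = 38282.4 + 49708.8 + 39615 = 127606.2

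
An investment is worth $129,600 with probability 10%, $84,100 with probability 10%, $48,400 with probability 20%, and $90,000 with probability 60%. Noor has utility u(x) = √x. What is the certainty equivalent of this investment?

E[u] = 0.1·√129600 + 0.1·√84100 + 0.2·√48400 + 0.6·√90000 = 0.1·360 + 0.1·290 + 0.2·220 + 0.6·300 = 289
CE = (289)² = 83521

$83,521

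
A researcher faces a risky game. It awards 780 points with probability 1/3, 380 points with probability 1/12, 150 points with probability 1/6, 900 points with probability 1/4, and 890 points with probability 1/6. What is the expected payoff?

690 points

EV = 1/3 × 780 + 1/12 × 380 + 1/6 × 150 + 1/4 × 900 + 1/6 × 890 = 260 + 31.6667 + 25 + 225 + 148.3333 = 690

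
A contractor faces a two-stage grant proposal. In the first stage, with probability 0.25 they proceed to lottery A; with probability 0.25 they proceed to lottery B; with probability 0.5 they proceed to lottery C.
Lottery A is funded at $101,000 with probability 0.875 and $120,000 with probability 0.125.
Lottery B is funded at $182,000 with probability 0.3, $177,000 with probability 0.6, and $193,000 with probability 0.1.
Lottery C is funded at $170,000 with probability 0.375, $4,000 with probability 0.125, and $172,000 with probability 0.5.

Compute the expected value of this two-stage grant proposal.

$145,993.75

EV(A) = 0.875 × 101000 + 0.125 × 120000 = 88375 + 15000 = 103375
EV(B) = 0.3 × 182000 + 0.6 × 177000 + 0.1 × 193000 = 54600 + 106200 + 19300 = 180100
EV(C) = 0.375 × 170000 + 0.125 × 4000 + 0.5 × 172000 = 63750 + 500 + 86000 = 150250
Overall = 0.25 × 103375 + 0.25 × 180100 + 0.5 × 150250 = 25843.75 + 45025 + 75125 = 145993.75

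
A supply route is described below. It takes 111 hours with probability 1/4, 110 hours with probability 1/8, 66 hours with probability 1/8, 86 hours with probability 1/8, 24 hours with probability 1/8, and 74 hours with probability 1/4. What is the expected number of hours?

82 hours

EV = 1/4 × 111 + 1/8 × 110 + 1/8 × 66 + 1/8 × 86 + 1/8 × 24 + 1/4 × 74 = 27.75 + 13.75 + 8.25 + 10.75 + 3 + 18.5 = 82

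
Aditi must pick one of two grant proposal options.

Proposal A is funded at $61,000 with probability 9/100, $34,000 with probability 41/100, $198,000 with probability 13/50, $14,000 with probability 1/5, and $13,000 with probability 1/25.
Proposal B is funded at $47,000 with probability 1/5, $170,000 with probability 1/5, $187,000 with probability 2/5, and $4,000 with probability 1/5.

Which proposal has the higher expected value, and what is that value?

Proposal B ($119,000)

Proposal A = 9/100 × 61000 + 41/100 × 34000 + 13/50 × 198000 + 1/5 × 14000 + 1/25 × 13000 = 5490 + 13940 + 51480 + 2800 + 520 = 74230
Proposal B = 1/5 × 47000 + 1/5 × 170000 + 2/5 × 187000 + 1/5 × 4000 = 9400 + 34000 + 74800 + 800 = 119000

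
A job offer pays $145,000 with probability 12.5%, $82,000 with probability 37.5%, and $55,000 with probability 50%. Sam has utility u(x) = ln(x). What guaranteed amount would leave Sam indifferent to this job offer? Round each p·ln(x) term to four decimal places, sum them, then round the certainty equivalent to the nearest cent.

E[u] = 0.125·ln(145000) + 0.375·ln(82000) + 0.5·ln(55000) = 1.4856 + 4.2429 + 5.4575 = 11.1860
CE = e^11.1860 ≈ 72113.75

$72,113.75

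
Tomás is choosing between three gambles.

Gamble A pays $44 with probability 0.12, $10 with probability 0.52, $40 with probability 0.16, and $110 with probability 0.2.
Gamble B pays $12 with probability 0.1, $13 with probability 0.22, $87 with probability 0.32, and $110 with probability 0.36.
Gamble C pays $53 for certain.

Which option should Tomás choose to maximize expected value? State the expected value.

Gamble A = 0.12 × 44 + 0.52 × 10 + 0.16 × 40 + 0.2 × 110 = 5.28 + 5.2 + 6.4 + 22 = 38.88
Gamble B = 0.1 × 12 + 0.22 × 13 + 0.32 × 87 + 0.36 × 110 = 1.2 + 2.86 + 27.84 + 39.6 = 71.5
Gamble C: 53 (certain)

Gamble B ($71.50)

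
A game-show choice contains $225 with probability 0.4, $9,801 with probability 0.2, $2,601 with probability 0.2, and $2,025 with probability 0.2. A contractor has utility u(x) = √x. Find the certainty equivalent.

$2,025

E[u] = 0.4·√225 + 0.2·√9801 + 0.2·√2601 + 0.2·√2025 = 0.4·15 + 0.2·99 + 0.2·51 + 0.2·45 = 45
CE = (45)² = 2025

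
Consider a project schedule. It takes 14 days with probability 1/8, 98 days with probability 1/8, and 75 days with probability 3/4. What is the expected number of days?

70.25 days

EV = 1/8 × 14 + 1/8 × 98 + 3/4 × 75 = 1.75 + 12.25 + 56.25 = 70.25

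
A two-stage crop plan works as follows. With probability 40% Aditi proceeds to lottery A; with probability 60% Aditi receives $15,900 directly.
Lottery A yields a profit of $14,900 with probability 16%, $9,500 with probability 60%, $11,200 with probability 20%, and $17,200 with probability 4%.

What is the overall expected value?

EV(A) = 0.16 × 14900 + 0.6 × 9500 + 0.2 × 11200 + 0.04 × 17200 = 2384 + 5700 + 2240 + 688 = 11012
Branch B: 15900 (certain)
Overall = 0.4 × 11012 + 0.6 × 15900 = 4404.8 + 9540 = 13944.8

$13,944.80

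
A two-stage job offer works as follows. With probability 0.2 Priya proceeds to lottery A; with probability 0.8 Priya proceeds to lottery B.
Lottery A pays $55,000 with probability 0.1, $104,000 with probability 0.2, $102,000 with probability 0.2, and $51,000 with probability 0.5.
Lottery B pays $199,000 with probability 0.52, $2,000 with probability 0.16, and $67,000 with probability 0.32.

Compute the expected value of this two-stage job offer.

EV(A) = 0.1 × 55000 + 0.2 × 104000 + 0.2 × 102000 + 0.5 × 51000 = 5500 + 20800 + 20400 + 25500 = 72200
EV(B) = 0.52 × 199000 + 0.16 × 2000 + 0.32 × 67000 = 103480 + 320 + 21440 = 125240
Overall = 0.2 × 72200 + 0.8 × 125240 = 14440 + 100192 = 114632

$114,632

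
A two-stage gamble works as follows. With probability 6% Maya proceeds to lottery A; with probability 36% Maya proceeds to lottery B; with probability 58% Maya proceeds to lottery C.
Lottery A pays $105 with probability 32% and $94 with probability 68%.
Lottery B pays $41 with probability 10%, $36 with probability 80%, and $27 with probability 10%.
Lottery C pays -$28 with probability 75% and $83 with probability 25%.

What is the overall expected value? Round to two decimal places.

EV(A) = 0.32 × 105 + 0.68 × 94 = 33.6 + 63.92 = 97.52
EV(B) = 0.1 × 41 + 0.8 × 36 + 0.1 × 27 = 4.1 + 28.8 + 2.7 = 35.6
EV(C) = 0.75 × (-28) + 0.25 × 83 = -21 + 20.75 = -0.25
Overall = 0.06 × 97.52 + 0.36 × 35.6 + 0.58 × (-0.25) = 5.8512 + 12.816 − 0.145 = 18.5222

$18.52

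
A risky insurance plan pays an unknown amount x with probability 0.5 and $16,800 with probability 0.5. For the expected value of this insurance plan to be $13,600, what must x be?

x = $10,400

0.5·x + 0.5·16800 = 13600
0.5·x = 13600 − 8400 = 5200
x = 5200 / 0.5 = 10400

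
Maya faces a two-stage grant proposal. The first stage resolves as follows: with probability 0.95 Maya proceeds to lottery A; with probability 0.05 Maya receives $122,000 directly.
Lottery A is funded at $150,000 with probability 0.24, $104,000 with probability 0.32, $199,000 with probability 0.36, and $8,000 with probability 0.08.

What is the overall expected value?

EV(A) = 0.24 × 150000 + 0.32 × 104000 + 0.36 × 199000 + 0.08 × 8000 = 36000 + 33280 + 71640 + 640 = 141560
Branch B: 122000 (certain)
Overall = 0.95 × 141560 + 0.05 × 122000 = 134482 + 6100 = 140582

$140,582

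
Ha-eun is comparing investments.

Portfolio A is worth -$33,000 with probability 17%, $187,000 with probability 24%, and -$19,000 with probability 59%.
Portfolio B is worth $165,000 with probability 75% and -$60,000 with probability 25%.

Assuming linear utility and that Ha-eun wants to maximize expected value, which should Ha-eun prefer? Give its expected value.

Portfolio B ($108,750)

Portfolio A = 0.17 × (-33000) + 0.24 × 187000 + 0.59 × (-19000) = -5610 + 44880 − 11210 = 28060
Portfolio B = 0.75 × 165000 + 0.25 × (-60000) = 123750 − 15000 = 108750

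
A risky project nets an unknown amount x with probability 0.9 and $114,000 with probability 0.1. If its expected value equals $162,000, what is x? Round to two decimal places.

x = $167,333.33

0.9·x + 0.1·114000 = 162000
0.9·x = 162000 − 11400 = 150600
x = 150600 / 0.9 = 167333.3333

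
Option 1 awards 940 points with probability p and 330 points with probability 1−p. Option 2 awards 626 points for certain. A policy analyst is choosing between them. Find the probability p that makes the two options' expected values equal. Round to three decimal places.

p·940 + (1−p)·330 = 626
610p + 330 = 626
p = (626 − 330) / 610

p = 0.485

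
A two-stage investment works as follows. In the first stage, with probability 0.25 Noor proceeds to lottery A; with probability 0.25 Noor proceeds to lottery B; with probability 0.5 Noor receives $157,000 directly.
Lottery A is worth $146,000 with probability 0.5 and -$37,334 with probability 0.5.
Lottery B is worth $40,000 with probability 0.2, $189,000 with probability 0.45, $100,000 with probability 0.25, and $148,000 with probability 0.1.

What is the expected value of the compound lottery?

EV(A) = 0.5 × 146000 + 0.5 × (-37334) = 73000 − 18667 = 54333
EV(B) = 0.2 × 40000 + 0.45 × 189000 + 0.25 × 100000 + 0.1 × 148000 = 8000 + 85050 + 25000 + 14800 = 132850
Branch C: 157000 (certain)
Overall = 0.25 × 54333 + 0.25 × 132850 + 0.5 × 157000 = 13583.25 + 33212.5 + 78500 = 125295.75

$125,295.75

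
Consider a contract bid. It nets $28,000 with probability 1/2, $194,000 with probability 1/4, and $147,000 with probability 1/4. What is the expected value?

EV = 1/2 × 28000 + 1/4 × 194000 + 1/4 × 147000 = 14000 + 48500 + 36750 = 99250

$99,250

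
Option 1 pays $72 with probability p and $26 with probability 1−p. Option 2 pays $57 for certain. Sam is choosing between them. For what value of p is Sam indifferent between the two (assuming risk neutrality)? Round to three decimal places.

p = 0.674

p·72 + (1−p)·26 = 57
46p + 26 = 57
p = (57 − 26) / 46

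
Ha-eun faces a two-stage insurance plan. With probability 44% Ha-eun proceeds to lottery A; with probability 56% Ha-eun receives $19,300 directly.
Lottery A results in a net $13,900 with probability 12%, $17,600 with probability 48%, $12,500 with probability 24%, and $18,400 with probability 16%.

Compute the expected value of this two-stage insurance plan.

$17,874.40

EV(A) = 0.12 × 13900 + 0.48 × 17600 + 0.24 × 12500 + 0.16 × 18400 = 1668 + 8448 + 3000 + 2944 = 16060
Branch B: 19300 (certain)
Overall = 0.44 × 16060 + 0.56 × 19300 = 7066.4 + 10808 = 17874.4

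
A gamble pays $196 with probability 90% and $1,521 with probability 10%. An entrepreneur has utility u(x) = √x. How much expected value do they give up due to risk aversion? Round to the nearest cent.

$56.25

E[u] = 0.9·√196 + 0.1·√1521 = 0.9·14 + 0.1·39 = 16.5
CE = (16.5)² = 272.25
Risk premium = EV − CE = 328.5 − 272.25 = 56.25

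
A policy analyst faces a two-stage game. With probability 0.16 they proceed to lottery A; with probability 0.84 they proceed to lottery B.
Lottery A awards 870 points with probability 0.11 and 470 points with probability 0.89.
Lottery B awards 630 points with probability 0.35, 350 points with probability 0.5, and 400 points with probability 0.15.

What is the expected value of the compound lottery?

EV(A) = 0.11 × 870 + 0.89 × 470 = 95.7 + 418.3 = 514
EV(B) = 0.35 × 630 + 0.5 × 350 + 0.15 × 400 = 220.5 + 175 + 60 = 455.5
Overall = 0.16 × 514 + 0.84 × 455.5 = 82.24 + 382.62 = 464.86

464.86 points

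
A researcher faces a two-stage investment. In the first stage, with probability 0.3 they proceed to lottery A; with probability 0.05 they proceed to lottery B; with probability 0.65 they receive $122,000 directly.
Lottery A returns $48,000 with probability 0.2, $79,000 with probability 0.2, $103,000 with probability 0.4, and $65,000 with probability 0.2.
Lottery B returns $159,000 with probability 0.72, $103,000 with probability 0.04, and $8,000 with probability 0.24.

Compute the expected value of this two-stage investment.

$109,206

EV(A) = 0.2 × 48000 + 0.2 × 79000 + 0.4 × 103000 + 0.2 × 65000 = 9600 + 15800 + 41200 + 13000 = 79600
EV(B) = 0.72 × 159000 + 0.04 × 103000 + 0.24 × 8000 = 114480 + 4120 + 1920 = 120520
Branch C: 122000 (certain)
Overall = 0.3 × 79600 + 0.05 × 120520 + 0.65 × 122000 = 23880 + 6026 + 79300 = 109206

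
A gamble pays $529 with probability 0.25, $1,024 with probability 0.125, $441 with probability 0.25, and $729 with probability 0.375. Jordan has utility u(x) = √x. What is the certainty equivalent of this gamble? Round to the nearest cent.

E[u] = 0.25·√529 + 0.125·√1024 + 0.25·√441 + 0.375·√729 = 0.25·23 + 0.125·32 + 0.25·21 + 0.375·27 = 25.125
CE = (25.125)² = 631.265625

$631.27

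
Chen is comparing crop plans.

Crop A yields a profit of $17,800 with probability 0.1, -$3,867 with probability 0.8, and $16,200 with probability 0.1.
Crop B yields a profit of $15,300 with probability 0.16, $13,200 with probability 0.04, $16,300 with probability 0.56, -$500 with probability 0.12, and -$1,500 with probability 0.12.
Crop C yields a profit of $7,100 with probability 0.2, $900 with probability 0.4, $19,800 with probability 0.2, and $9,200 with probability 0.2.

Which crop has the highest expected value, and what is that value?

Crop B ($11,864)

Crop A = 0.1 × 17800 + 0.8 × (-3867) + 0.1 × 16200 = 1780 − 3093.6 + 1620 = 306.4
Crop B = 0.16 × 15300 + 0.04 × 13200 + 0.56 × 16300 + 0.12 × (-500) + 0.12 × (-1500) = 2448 + 528 + 9128 − 60 − 180 = 11864
Crop C = 0.2 × 7100 + 0.4 × 900 + 0.2 × 19800 + 0.2 × 9200 = 1420 + 360 + 3960 + 1840 = 7580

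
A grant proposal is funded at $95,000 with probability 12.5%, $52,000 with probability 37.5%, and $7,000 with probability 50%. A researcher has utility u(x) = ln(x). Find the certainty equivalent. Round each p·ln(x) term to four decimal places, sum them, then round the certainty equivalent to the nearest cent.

E[u] = 0.125·ln(95000) + 0.375·ln(52000) + 0.5·ln(7000) = 1.4327 + 4.0721 + 4.4268 = 9.9316
CE = e^9.9316 ≈ 20570.23

$20,570.23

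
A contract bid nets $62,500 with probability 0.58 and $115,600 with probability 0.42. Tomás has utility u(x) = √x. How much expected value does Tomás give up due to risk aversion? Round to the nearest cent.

$1,973.16

E[u] = 0.58·√62500 + 0.42·√115600 = 0.58·250 + 0.42·340 = 287.8
CE = (287.8)² = 82828.84
Risk premium = EV − CE = 84802 − 82828.84 = 1973.16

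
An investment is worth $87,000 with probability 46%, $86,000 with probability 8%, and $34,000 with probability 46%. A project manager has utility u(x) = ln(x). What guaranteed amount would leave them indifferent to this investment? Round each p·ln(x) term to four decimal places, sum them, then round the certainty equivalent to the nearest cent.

E[u] = 0.46·ln(87000) + 0.08·ln(86000) + 0.46·ln(34000) = 5.2319 + 0.9090 + 4.7997 = 10.9406
CE = e^10.9406 ≈ 56421.19

$56,421.19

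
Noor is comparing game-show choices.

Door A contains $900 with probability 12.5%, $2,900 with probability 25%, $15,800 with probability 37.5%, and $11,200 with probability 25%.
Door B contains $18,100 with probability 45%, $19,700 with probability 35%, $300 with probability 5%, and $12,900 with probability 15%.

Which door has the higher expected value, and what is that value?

Door A = 0.125 × 900 + 0.25 × 2900 + 0.375 × 15800 + 0.25 × 11200 = 112.5 + 725 + 5925 + 2800 = 9562.5
Door B = 0.45 × 18100 + 0.35 × 19700 + 0.05 × 300 + 0.15 × 12900 = 8145 + 6895 + 15 + 1935 = 16990

Door B ($16,990)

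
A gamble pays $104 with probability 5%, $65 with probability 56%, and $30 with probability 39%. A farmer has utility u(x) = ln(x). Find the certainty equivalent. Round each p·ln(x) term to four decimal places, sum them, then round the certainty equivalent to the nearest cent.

$49.22

E[u] = 0.05·ln(104) + 0.56·ln(65) + 0.39·ln(30) = 0.2322 + 2.3377 + 1.3265 = 3.8964
CE = e^3.8964 ≈ 49.22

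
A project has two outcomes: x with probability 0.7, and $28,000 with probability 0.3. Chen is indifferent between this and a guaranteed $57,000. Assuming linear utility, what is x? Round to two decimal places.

x = $69,428.57

0.7·x + 0.3·28000 = 57000
0.7·x = 57000 − 8400 = 48600
x = 48600 / 0.7 = 69428.5714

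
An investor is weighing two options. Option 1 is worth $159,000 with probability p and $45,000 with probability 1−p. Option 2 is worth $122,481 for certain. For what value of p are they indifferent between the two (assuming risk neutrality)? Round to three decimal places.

p·159000 + (1−p)·45000 = 122481
114000p + 45000 = 122481
p = (122481 − 45000) / 114000

p = 0.680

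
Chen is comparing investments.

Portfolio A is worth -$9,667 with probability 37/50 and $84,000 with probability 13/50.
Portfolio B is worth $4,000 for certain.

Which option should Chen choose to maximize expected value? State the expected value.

Portfolio A = 37/50 × (-9667) + 13/50 × 84000 = -7153.58 + 21840 = 14686.42
Portfolio B: 4000 (certain)

Portfolio A ($14,686.42)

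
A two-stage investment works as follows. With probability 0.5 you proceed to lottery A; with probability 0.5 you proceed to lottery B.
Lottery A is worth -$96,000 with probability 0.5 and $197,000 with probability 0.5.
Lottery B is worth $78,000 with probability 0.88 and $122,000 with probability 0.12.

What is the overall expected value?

EV(A) = 0.5 × (-96000) + 0.5 × 197000 = -48000 + 98500 = 50500
EV(B) = 0.88 × 78000 + 0.12 × 122000 = 68640 + 14640 = 83280
Overall = 0.5 × 50500 + 0.5 × 83280 = 25250 + 41640 = 66890

$66,890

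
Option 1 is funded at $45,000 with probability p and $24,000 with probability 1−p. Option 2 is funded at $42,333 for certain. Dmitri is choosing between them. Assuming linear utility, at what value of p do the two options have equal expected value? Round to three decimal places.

p·45000 + (1−p)·24000 = 42333
21000p + 24000 = 42333
p = (42333 − 24000) / 21000

p = 0.873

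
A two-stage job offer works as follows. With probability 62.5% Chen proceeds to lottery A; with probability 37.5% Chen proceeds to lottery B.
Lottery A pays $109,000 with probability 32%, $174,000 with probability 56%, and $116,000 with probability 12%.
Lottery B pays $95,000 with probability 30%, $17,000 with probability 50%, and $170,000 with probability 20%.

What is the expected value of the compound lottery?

$118,025

EV(A) = 0.32 × 109000 + 0.56 × 174000 + 0.12 × 116000 = 34880 + 97440 + 13920 = 146240
EV(B) = 0.3 × 95000 + 0.5 × 17000 + 0.2 × 170000 = 28500 + 8500 + 34000 = 71000
Overall = 0.625 × 146240 + 0.375 × 71000 = 91400 + 26625 = 118025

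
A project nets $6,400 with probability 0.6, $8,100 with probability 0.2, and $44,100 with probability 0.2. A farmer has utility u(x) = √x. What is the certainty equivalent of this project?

$11,664

E[u] = 0.6·√6400 + 0.2·√8100 + 0.2·√44100 = 0.6·80 + 0.2·90 + 0.2·210 = 108
CE = (108)² = 11664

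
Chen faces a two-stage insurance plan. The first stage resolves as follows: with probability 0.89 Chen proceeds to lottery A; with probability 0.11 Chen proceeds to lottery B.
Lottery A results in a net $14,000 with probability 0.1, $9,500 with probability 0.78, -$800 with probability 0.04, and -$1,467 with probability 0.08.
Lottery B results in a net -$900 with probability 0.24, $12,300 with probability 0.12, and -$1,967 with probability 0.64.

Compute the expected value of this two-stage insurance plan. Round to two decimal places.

EV(A) = 0.1 × 14000 + 0.78 × 9500 + 0.04 × (-800) + 0.08 × (-1467) = 1400 + 7410 − 32 − 117.36 = 8660.64
EV(B) = 0.24 × (-900) + 0.12 × 12300 + 0.64 × (-1967) = -216 + 1476 − 1258.88 = 1.12
Overall = 0.89 × 8660.64 + 0.11 × 1.12 = 7707.9696 + 0.1232 = 7708.0928

$7,708.09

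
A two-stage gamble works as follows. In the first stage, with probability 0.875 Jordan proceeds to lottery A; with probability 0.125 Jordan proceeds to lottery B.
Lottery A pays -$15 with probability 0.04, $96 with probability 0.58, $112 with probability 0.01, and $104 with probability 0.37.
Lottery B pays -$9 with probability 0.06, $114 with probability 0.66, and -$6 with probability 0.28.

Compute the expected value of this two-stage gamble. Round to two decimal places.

$91.97

EV(A) = 0.04 × (-15) + 0.58 × 96 + 0.01 × 112 + 0.37 × 104 = -0.6 + 55.68 + 1.12 + 38.48 = 94.68
EV(B) = 0.06 × (-9) + 0.66 × 114 + 0.28 × (-6) = -0.54 + 75.24 − 1.68 = 73.02
Overall = 0.875 × 94.68 + 0.125 × 73.02 = 82.845 + 9.1275 = 91.9725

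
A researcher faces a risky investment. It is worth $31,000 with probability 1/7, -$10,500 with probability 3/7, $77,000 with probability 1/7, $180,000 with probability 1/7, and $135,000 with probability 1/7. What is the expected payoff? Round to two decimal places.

EV = 1/7 × 31000 + 3/7 × (-10500) + 1/7 × 77000 + 1/7 × 180000 + 1/7 × 135000 = 4428.5714 − 4500 + 11000 + 25714.2857 + 19285.7143 = 55928.5714

$55,928.57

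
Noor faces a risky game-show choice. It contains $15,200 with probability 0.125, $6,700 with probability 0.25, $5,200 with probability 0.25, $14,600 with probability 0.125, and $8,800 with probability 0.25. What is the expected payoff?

$8,900

EV = 0.125 × 15200 + 0.25 × 6700 + 0.25 × 5200 + 0.125 × 14600 + 0.25 × 8800 = 1900 + 1675 + 1300 + 1825 + 2200 = 8900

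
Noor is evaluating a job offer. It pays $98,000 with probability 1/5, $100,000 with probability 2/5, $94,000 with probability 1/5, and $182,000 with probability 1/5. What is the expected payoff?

$114,800

EV = 1/5 × 98000 + 2/5 × 100000 + 1/5 × 94000 + 1/5 × 182000 = 19600 + 40000 + 18800 + 36400 = 114800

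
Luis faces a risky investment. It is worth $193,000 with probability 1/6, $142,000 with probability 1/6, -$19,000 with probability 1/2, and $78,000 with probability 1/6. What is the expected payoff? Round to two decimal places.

$59,333.33

EV = 1/6 × 193000 + 1/6 × 142000 + 1/2 × (-19000) + 1/6 × 78000 = 32166.6667 + 23666.6667 − 9500 + 13000 = 59333.3333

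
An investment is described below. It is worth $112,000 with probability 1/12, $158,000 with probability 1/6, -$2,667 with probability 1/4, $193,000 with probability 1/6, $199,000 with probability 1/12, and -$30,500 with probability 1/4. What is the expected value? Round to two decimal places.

EV = 1/12 × 112000 + 1/6 × 158000 + 1/4 × (-2667) + 1/6 × 193000 + 1/12 × 199000 + 1/4 × (-30500) = 9333.3333 + 26333.3333 − 666.75 + 32166.6667 + 16583.3333 − 7625 = 76124.9167

$76,124.92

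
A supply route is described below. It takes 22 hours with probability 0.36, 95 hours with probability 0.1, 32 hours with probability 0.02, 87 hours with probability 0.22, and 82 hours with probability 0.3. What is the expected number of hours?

61.8 hours

EV = 0.36 × 22 + 0.1 × 95 + 0.02 × 32 + 0.22 × 87 + 0.3 × 82 = 7.92 + 9.5 + 0.64 + 19.14 + 24.6 = 61.8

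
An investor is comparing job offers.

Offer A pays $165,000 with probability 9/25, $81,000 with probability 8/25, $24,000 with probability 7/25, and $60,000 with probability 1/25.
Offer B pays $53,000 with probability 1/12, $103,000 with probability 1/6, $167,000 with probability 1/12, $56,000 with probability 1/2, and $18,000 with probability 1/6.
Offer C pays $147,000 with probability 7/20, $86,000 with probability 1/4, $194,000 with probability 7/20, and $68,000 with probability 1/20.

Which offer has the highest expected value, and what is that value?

Offer A = 9/25 × 165000 + 8/25 × 81000 + 7/25 × 24000 + 1/25 × 60000 = 59400 + 25920 + 6720 + 2400 = 94440
Offer B = 1/12 × 53000 + 1/6 × 103000 + 1/12 × 167000 + 1/2 × 56000 + 1/6 × 18000 = 4416.6667 + 17166.6667 + 13916.6667 + 28000 + 3000 = 66500
Offer C = 7/20 × 147000 + 1/4 × 86000 + 7/20 × 194000 + 1/20 × 68000 = 51450 + 21500 + 67900 + 3400 = 144250

Offer C ($144,250)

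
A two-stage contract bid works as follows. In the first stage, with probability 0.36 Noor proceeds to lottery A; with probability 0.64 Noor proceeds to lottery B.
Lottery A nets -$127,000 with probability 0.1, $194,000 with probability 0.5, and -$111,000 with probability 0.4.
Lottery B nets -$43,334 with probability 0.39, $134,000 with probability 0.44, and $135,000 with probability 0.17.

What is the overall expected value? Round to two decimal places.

$55,970.23

EV(A) = 0.1 × (-127000) + 0.5 × 194000 + 0.4 × (-111000) = -12700 + 97000 − 44400 = 39900
EV(B) = 0.39 × (-43334) + 0.44 × 134000 + 0.17 × 135000 = -16900.26 + 58960 + 22950 = 65009.74
Overall = 0.36 × 39900 + 0.64 × 65009.74 = 14364 + 41606.2336 = 55970.2336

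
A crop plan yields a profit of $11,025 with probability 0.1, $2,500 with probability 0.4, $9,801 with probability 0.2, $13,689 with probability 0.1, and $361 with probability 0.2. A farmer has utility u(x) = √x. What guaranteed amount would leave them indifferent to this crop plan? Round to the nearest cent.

E[u] = 0.1·√11025 + 0.4·√2500 + 0.2·√9801 + 0.1·√13689 + 0.2·√361 = 0.1·105 + 0.4·50 + 0.2·99 + 0.1·117 + 0.2·19 = 65.8
CE = (65.8)² = 4329.64

$4,329.64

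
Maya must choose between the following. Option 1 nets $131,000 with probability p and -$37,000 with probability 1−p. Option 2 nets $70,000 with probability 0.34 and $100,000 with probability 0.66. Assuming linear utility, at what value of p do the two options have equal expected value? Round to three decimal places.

p = 0.755

EV(Option 2) = 0.34 × 70000 + 0.66 × 100000 = 23800 + 66000 = 89800
p·131000 + (1−p)·(-37000) = 89800
168000p − 37000 = 89800
p = (89800 + 37000) / 168000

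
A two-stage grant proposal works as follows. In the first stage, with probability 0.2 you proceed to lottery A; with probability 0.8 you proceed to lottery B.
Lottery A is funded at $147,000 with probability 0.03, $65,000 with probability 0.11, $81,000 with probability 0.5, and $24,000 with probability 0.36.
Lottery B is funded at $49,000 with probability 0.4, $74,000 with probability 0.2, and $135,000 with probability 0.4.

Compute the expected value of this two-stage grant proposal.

EV(A) = 0.03 × 147000 + 0.11 × 65000 + 0.5 × 81000 + 0.36 × 24000 = 4410 + 7150 + 40500 + 8640 = 60700
EV(B) = 0.4 × 49000 + 0.2 × 74000 + 0.4 × 135000 = 19600 + 14800 + 54000 = 88400
Overall = 0.2 × 60700 + 0.8 × 88400 = 12140 + 70720 = 82860

$82,860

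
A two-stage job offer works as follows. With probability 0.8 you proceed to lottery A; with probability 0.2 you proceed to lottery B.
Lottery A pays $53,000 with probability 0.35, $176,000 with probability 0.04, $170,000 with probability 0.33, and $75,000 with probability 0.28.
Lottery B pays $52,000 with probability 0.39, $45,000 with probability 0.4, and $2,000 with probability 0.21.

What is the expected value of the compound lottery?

EV(A) = 0.35 × 53000 + 0.04 × 176000 + 0.33 × 170000 + 0.28 × 75000 = 18550 + 7040 + 56100 + 21000 = 102690
EV(B) = 0.39 × 52000 + 0.4 × 45000 + 0.21 × 2000 = 20280 + 18000 + 420 = 38700
Overall = 0.8 × 102690 + 0.2 × 38700 = 82152 + 7740 = 89892

$89,892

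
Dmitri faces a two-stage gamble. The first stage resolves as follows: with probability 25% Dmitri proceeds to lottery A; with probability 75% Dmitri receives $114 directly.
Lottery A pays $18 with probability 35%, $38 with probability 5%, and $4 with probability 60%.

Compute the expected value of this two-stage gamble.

$88.15

EV(A) = 0.35 × 18 + 0.05 × 38 + 0.6 × 4 = 6.3 + 1.9 + 2.4 = 10.6
Branch B: 114 (certain)
Overall = 0.25 × 10.6 + 0.75 × 114 = 2.65 + 85.5 = 88.15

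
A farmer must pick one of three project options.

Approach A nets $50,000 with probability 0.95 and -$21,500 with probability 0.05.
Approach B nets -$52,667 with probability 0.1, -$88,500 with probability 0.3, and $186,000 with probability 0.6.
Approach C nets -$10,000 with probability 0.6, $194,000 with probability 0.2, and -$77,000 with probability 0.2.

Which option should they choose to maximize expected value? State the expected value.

Approach B ($79,783.30)

Approach A = 0.95 × 50000 + 0.05 × (-21500) = 47500 − 1075 = 46425
Approach B = 0.1 × (-52667) + 0.3 × (-88500) + 0.6 × 186000 = -5266.7 − 26550 + 111600 = 79783.3
Approach C = 0.6 × (-10000) + 0.2 × 194000 + 0.2 × (-77000) = -6000 + 38800 − 15400 = 17400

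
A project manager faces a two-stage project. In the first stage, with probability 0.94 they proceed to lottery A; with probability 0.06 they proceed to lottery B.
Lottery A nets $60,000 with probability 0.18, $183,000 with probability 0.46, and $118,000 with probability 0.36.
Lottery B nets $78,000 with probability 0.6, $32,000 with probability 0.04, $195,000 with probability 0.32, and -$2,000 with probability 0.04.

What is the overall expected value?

$135,836.40

EV(A) = 0.18 × 60000 + 0.46 × 183000 + 0.36 × 118000 = 10800 + 84180 + 42480 = 137460
EV(B) = 0.6 × 78000 + 0.04 × 32000 + 0.32 × 195000 + 0.04 × (-2000) = 46800 + 1280 + 62400 − 80 = 110400
Overall = 0.94 × 137460 + 0.06 × 110400 = 129212.4 + 6624 = 135836.4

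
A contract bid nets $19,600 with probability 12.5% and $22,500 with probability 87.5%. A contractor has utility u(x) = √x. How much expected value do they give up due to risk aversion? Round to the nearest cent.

E[u] = 0.125·√19600 + 0.875·√22500 = 0.125·140 + 0.875·150 = 148.75
CE = (148.75)² = 22126.5625
Risk premium = EV − CE = 22137.5 − 22126.5625 = 10.9375

$10.94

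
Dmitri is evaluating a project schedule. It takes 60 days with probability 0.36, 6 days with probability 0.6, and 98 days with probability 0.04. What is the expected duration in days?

29.12 days

EV = 0.36 × 60 + 0.6 × 6 + 0.04 × 98 = 21.6 + 3.6 + 3.92 = 29.12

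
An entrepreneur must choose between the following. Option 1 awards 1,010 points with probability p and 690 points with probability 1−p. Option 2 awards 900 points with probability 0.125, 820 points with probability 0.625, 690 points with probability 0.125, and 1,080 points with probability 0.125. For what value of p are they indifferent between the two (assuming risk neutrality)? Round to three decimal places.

EV(Option 2) = 0.125 × 900 + 0.625 × 820 + 0.125 × 690 + 0.125 × 1080 = 112.5 + 512.5 + 86.25 + 135 = 846.25
p·1010 + (1−p)·690 = 846.25
320p + 690 = 846.25
p = (846.25 − 690) / 320

p = 0.488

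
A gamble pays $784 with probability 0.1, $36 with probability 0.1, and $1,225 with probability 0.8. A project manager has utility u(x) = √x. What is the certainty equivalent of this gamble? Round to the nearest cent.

$985.96

E[u] = 0.1·√784 + 0.1·√36 + 0.8·√1225 = 0.1·28 + 0.1·6 + 0.8·35 = 31.4
CE = (31.4)² = 985.96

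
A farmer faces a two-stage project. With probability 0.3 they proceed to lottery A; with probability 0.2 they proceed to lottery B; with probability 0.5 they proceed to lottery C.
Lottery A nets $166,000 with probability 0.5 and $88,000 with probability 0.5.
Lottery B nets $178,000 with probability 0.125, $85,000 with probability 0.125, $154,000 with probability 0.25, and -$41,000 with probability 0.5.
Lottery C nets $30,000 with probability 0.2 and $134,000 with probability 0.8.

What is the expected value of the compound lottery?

EV(A) = 0.5 × 166000 + 0.5 × 88000 = 83000 + 44000 = 127000
EV(B) = 0.125 × 178000 + 0.125 × 85000 + 0.25 × 154000 + 0.5 × (-41000) = 22250 + 10625 + 38500 − 20500 = 50875
EV(C) = 0.2 × 30000 + 0.8 × 134000 = 6000 + 107200 = 113200
Overall = 0.3 × 127000 + 0.2 × 50875 + 0.5 × 113200 = 38100 + 10175 + 56600 = 104875

$104,875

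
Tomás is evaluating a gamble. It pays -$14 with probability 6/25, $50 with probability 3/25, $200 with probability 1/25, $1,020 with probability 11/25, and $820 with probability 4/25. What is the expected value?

EV = 6/25 × (-14) + 3/25 × 50 + 1/25 × 200 + 11/25 × 1020 + 4/25 × 820 = -3.36 + 6 + 8 + 448.8 + 131.2 = 590.64

$590.64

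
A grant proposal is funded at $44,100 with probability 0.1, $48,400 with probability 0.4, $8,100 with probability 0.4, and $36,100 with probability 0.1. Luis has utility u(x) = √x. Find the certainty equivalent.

$26,896

E[u] = 0.1·√44100 + 0.4·√48400 + 0.4·√8100 + 0.1·√36100 = 0.1·210 + 0.4·220 + 0.4·90 + 0.1·190 = 164
CE = (164)² = 26896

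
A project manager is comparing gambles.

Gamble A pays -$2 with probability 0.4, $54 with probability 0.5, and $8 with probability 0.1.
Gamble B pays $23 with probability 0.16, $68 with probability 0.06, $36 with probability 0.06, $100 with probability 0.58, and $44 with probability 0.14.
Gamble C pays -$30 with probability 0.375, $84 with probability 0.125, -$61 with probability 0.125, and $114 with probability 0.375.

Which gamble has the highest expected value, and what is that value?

Gamble B ($74.08)

Gamble A = 0.4 × (-2) + 0.5 × 54 + 0.1 × 8 = -0.8 + 27 + 0.8 = 27
Gamble B = 0.16 × 23 + 0.06 × 68 + 0.06 × 36 + 0.58 × 100 + 0.14 × 44 = 3.68 + 4.08 + 2.16 + 58 + 6.16 = 74.08
Gamble C = 0.375 × (-30) + 0.125 × 84 + 0.125 × (-61) + 0.375 × 114 = -11.25 + 10.5 − 7.625 + 42.75 = 34.375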